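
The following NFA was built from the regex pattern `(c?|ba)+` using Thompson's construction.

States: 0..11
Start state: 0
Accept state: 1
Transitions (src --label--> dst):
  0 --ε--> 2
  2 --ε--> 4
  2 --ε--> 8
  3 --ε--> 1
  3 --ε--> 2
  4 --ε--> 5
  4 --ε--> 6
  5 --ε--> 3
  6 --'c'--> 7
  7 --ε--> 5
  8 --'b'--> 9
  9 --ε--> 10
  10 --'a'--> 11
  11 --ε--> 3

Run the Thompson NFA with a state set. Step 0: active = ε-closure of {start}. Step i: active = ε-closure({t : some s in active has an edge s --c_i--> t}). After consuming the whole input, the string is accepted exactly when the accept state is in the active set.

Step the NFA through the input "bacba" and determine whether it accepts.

Answer: ACCEPT

Steps:
S₀ = ε-closure({0}) = {0,1,2,3,4,5,6,8}
'b' @ 1: {9,10}
'a' @ 2: {1,2,3,4,5,6,8,11}  ✓accept
'c' @ 3: {1,2,3,4,5,6,7,8}  ✓accept
'b' @ 4: {9,10}
'a' @ 5: {1,2,3,4,5,6,8,11}  ✓accept
after full input: {1,2,3,4,5,6,8,11}  (accept=1 in)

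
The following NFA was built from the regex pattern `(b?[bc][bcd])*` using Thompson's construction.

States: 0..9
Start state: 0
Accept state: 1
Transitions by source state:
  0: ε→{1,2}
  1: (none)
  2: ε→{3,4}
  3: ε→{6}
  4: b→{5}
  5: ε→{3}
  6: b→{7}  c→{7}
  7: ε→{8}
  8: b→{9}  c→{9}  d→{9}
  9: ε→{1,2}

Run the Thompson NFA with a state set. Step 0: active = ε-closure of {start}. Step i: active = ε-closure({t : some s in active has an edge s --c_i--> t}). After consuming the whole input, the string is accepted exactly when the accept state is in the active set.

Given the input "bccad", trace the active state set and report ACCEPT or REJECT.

Answer: REJECT

Steps:
start: ε-closure({0}) = {0,1,2,3,4,6}
'b' @ 1: {3,5,6,7,8}
'c' @ 2: {1,2,3,4,6,7,8,9}  ✓accept
'c' @ 3: {1,2,3,4,6,7,8,9}  ✓accept
'a' @ 4: {}  — state set empty
rest 'd' ignored (set empty)
after full input: {}  (accept=1 not in)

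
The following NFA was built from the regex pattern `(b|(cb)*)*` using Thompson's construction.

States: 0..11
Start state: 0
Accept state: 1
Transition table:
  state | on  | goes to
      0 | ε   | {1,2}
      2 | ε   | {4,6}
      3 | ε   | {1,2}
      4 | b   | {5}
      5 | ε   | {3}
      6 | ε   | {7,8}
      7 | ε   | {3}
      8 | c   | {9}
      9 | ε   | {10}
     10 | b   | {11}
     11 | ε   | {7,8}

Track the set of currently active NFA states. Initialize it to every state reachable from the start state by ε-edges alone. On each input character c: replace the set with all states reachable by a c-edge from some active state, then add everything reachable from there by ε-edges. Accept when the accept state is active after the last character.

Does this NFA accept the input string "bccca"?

initial (ε-close {0}): {0,1,2,3,4,6,7,8}
'b' @ 1: {1,2,3,4,5,6,7,8}  (accept∈set)
'c' @ 2: {9,10}
'c' @ 3: {}  — state set empty
rest 'ca' ignored (set empty)
final: {}; accept 1 not in set

Answer: REJECT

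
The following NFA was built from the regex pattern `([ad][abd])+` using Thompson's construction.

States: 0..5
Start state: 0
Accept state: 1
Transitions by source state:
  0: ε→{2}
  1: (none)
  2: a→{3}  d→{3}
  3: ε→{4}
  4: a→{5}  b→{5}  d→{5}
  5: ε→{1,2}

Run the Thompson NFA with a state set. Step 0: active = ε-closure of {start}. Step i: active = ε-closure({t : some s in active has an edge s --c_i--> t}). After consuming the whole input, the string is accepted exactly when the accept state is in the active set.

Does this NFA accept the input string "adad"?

initial (ε-close {0}): {0,2}
'a' @ 1: {3,4}
'd' @ 2: {1,2,5}  ✓accept
'a' @ 3: {3,4}
'd' @ 4: {1,2,5}  ✓accept
final: {1,2,5}; accept 1 in set

Answer: ACCEPT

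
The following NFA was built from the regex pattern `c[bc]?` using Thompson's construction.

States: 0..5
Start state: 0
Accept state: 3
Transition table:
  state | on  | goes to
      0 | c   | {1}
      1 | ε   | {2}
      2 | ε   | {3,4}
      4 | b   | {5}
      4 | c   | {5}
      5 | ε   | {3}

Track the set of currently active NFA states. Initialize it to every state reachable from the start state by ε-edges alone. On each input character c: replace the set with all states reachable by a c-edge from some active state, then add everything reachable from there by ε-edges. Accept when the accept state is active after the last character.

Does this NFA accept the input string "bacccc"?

Answer: REJECT

Steps:
start: ε-closure({0}) = {0}
'b' @ 1: {}  — dead — no transitions
rest 'acccc' ignored (set empty)
end set {} — state 3 not in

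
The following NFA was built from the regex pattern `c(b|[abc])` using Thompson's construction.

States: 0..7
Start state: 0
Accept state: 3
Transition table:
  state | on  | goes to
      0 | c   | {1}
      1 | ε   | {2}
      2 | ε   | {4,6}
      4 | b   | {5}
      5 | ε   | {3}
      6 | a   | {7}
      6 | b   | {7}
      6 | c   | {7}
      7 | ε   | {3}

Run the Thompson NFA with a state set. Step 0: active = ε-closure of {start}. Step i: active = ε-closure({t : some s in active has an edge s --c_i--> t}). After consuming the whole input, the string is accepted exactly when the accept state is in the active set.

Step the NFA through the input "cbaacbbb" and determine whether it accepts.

Answer: REJECT

Trace:
initial (ε-close {0}): {0}
'c' @ 1: {1,2,4,6}
'b' @ 2: {3,5,7}  ✓accept
'a' @ 3: {}  — dead — no transitions
rest 'acbbb' ignored (set empty)
after full input: {}  (accept=3 not in)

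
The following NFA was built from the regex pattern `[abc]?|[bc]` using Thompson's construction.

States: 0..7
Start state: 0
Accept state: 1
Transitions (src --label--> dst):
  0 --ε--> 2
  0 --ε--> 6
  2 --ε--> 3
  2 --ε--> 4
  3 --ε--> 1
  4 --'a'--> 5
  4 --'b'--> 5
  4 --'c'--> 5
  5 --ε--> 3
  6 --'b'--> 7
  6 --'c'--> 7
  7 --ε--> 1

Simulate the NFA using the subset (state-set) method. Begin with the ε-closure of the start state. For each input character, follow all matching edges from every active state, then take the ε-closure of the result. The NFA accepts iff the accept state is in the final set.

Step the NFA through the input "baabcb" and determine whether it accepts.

Answer: REJECT

Derivation:
initial (ε-close {0}): {0,1,2,3,4,6}
'b' @ 1: {1,3,5,7}  [accepting]
'a' @ 2: {}  — state set empty
rest 'abcb' ignored (set empty)
end set {} — state 1 not in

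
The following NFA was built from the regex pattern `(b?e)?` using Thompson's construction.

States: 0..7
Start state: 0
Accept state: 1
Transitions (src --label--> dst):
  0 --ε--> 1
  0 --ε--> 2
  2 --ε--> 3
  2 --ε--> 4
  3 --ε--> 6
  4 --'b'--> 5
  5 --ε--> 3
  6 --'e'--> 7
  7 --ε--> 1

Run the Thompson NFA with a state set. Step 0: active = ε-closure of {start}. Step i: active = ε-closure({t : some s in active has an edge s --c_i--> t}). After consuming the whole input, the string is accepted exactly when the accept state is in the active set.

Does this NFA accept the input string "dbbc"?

initial (ε-close {0}): {0,1,2,3,4,6}
'd' @ 1: {}  — dead — no transitions
rest 'bbc' ignored (set empty)
after full input: {}  (accept=1 not in)

Answer: REJECT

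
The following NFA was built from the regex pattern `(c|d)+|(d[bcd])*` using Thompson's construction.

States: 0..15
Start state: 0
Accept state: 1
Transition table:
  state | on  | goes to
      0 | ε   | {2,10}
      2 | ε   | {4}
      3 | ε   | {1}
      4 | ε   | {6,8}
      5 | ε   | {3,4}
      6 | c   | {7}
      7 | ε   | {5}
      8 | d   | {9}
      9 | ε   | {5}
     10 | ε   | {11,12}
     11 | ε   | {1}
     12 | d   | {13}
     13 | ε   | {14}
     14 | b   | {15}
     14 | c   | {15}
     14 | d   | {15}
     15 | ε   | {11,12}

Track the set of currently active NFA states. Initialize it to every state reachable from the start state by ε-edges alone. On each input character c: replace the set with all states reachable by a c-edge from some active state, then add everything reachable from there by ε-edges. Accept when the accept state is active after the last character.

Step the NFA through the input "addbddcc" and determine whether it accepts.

S₀ = ε-closure({0}) = {0,1,2,4,6,8,10,11,12}
'a' @ 1: {}  — dead — no transitions
rest 'ddbddcc' ignored (set empty)
end set {} — state 1 not in

Answer: REJECT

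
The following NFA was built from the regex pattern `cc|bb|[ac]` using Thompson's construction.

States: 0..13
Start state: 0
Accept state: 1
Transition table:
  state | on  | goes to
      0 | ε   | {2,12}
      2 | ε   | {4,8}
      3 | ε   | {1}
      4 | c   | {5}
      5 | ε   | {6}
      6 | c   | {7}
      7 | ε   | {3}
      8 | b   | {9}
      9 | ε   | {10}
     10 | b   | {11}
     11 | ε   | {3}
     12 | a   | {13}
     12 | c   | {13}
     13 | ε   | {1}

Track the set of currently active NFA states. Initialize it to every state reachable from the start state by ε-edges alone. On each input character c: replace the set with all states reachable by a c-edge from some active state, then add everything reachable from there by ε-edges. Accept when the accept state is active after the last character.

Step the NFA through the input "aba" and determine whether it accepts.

start: ε-closure({0}) = {0,2,4,8,12}
'a' @ 1: {1,13}  (accept∈set)
'b' @ 2: {}  — no active states
rest 'a' ignored (set empty)
final: {}; accept 1 not in set

Answer: REJECT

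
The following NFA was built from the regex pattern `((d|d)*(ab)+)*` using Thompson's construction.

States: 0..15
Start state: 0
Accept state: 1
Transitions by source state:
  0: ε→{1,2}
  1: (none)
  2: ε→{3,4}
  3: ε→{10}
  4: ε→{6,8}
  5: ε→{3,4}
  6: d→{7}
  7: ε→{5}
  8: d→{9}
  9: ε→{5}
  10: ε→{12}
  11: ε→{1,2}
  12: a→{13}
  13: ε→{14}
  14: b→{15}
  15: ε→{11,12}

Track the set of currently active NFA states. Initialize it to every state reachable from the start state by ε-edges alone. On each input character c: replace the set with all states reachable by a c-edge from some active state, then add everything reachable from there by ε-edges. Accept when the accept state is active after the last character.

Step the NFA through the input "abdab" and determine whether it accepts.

S₀ = ε-closure({0}) = {0,1,2,3,4,6,8,10,12}
'a' @ 1: {13,14}
'b' @ 2: {1,2,3,4,6,8,10,11,12,15}  [accepting]
'd' @ 3: {3,4,5,6,7,8,9,10,12}
'a' @ 4: {13,14}
'b' @ 5: {1,2,3,4,6,8,10,11,12,15}  [accepting]
after full input: {1,2,3,4,6,8,10,11,12,15}  (accept=1 in)

Answer: ACCEPT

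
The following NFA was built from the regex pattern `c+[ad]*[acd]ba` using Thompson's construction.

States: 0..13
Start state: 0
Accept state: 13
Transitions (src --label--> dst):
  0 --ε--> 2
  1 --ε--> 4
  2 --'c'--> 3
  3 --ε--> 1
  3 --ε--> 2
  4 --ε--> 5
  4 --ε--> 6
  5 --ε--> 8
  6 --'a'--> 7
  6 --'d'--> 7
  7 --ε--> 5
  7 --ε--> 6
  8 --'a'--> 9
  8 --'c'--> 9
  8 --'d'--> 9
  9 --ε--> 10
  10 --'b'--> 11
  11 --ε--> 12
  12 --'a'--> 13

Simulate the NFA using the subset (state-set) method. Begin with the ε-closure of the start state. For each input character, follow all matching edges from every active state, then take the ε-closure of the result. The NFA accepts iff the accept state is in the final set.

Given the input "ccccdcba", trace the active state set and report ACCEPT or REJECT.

S₀ = ε-closure({0}) = {0,2}
'c' @ 1: {1,2,3,4,5,6,8}
'c' @ 2: {1,2,3,4,5,6,8,9,10}
'c' @ 3: {1,2,3,4,5,6,8,9,10}
'c' @ 4: {1,2,3,4,5,6,8,9,10}
'd' @ 5: {5,6,7,8,9,10}
'c' @ 6: {9,10}
'b' @ 7: {11,12}
'a' @ 8: {13}  (accept∈set)
final: {13}; accept 13 in set

Answer: ACCEPT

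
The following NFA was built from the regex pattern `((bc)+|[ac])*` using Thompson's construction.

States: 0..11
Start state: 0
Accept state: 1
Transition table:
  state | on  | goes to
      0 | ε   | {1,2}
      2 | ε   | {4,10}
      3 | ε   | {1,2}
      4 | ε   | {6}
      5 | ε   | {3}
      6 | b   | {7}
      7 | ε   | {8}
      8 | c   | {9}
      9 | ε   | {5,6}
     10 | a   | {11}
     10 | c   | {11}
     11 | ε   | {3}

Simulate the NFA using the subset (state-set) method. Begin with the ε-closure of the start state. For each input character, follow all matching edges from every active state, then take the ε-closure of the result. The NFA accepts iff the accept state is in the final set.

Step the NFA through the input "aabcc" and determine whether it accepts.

initial (ε-close {0}): {0,1,2,4,6,10}
'a' @ 1: {1,2,3,4,6,10,11}  [accepting]
'a' @ 2: {1,2,3,4,6,10,11}  [accepting]
'b' @ 3: {7,8}
'c' @ 4: {1,2,3,4,5,6,9,10}  [accepting]
'c' @ 5: {1,2,3,4,6,10,11}  [accepting]
final: {1,2,3,4,6,10,11}; accept 1 in set

Answer: ACCEPT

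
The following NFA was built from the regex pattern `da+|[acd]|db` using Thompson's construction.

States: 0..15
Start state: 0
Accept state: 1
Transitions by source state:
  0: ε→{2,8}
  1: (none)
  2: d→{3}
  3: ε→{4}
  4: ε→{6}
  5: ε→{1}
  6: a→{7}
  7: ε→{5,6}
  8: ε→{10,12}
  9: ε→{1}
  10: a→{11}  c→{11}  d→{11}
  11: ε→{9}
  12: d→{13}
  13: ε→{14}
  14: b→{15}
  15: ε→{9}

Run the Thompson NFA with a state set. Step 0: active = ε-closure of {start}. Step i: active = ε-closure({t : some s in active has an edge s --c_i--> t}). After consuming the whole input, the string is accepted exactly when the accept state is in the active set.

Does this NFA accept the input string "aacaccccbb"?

Answer: REJECT

Steps:
initial (ε-close {0}): {0,2,8,10,12}
'a' @ 1: {1,9,11}  (accept∈set)
'a' @ 2: {}  — no active states
rest 'caccccbb' ignored (set empty)
end set {} — state 1 not in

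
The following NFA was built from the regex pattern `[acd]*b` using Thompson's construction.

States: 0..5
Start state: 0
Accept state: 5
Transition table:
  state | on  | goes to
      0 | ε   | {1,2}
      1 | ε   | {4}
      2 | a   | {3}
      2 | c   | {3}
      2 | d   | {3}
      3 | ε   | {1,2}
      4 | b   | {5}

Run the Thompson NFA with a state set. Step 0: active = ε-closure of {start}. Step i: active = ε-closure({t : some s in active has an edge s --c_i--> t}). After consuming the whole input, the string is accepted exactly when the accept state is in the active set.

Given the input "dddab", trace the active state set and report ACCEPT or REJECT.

Answer: ACCEPT

Steps:
start: ε-closure({0}) = {0,1,2,4}
'd' @ 1: {1,2,3,4}
'd' @ 2: {1,2,3,4}
'd' @ 3: {1,2,3,4}
'a' @ 4: {1,2,3,4}
'b' @ 5: {5}  (accept∈set)
end set {5} — state 5 in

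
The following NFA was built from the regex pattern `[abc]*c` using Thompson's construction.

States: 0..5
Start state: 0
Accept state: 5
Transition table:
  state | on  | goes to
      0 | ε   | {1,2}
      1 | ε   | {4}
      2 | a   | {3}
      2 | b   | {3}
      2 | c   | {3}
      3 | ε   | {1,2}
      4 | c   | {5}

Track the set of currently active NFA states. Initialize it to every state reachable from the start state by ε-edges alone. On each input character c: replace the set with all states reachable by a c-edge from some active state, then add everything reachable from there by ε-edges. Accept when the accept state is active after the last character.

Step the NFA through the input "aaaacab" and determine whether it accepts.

initial (ε-close {0}): {0,1,2,4}
'a' @ 1: {1,2,3,4}
'a' @ 2: {1,2,3,4}
'a' @ 3: {1,2,3,4}
'a' @ 4: {1,2,3,4}
'c' @ 5: {1,2,3,4,5}  (accept∈set)
'a' @ 6: {1,2,3,4}
'b' @ 7: {1,2,3,4}
final: {1,2,3,4}; accept 5 not in set

Answer: REJECT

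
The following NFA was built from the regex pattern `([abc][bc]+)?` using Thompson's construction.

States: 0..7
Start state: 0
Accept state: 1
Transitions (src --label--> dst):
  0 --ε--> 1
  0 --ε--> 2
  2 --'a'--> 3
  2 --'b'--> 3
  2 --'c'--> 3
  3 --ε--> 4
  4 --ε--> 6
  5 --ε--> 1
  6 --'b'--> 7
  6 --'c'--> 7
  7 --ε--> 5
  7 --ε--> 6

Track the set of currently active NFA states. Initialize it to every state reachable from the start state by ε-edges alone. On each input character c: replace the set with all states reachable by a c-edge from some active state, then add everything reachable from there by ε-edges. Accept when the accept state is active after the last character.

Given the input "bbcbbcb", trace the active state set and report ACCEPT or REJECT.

S₀ = ε-closure({0}) = {0,1,2}
'b' @ 1: {3,4,6}
'b' @ 2: {1,5,6,7}  (accept∈set)
'c' @ 3: {1,5,6,7}  (accept∈set)
'b' @ 4: {1,5,6,7}  (accept∈set)
'b' @ 5: {1,5,6,7}  (accept∈set)
'c' @ 6: {1,5,6,7}  (accept∈set)
'b' @ 7: {1,5,6,7}  (accept∈set)
final: {1,5,6,7}; accept 1 in set

Answer: ACCEPT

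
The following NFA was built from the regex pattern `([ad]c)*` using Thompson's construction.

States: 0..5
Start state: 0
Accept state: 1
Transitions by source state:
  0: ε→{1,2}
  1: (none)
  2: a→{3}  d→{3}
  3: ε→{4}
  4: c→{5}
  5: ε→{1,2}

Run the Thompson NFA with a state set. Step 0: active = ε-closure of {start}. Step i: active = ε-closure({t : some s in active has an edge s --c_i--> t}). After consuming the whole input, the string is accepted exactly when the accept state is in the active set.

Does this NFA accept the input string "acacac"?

Answer: ACCEPT

Derivation:
initial (ε-close {0}): {0,1,2}
'a' @ 1: {3,4}
'c' @ 2: {1,2,5}  (accept∈set)
'a' @ 3: {3,4}
'c' @ 4: {1,2,5}  (accept∈set)
'a' @ 5: {3,4}
'c' @ 6: {1,2,5}  (accept∈set)
after full input: {1,2,5}  (accept=1 in)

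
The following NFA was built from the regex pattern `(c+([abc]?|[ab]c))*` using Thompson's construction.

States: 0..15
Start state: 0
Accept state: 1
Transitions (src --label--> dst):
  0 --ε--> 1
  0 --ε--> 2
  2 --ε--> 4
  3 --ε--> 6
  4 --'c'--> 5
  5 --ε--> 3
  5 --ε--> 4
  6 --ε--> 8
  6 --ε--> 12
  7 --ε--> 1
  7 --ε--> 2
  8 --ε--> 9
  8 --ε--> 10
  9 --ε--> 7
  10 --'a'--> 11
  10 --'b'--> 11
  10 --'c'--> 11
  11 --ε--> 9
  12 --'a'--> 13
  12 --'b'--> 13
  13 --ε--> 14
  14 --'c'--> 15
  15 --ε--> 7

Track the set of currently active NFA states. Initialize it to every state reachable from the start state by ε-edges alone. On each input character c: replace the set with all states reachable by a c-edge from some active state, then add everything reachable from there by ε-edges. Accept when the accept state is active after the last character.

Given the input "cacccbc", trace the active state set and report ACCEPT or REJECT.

Answer: ACCEPT

Derivation:
initial (ε-close {0}): {0,1,2,4}
'c' @ 1: {1,2,3,4,5,6,7,8,9,10,12}  ✓accept
'a' @ 2: {1,2,4,7,9,11,13,14}  ✓accept
'c' @ 3: {1,2,3,4,5,6,7,8,9,10,12,15}  ✓accept
'c' @ 4: {1,2,3,4,5,6,7,8,9,10,11,12}  ✓accept
'c' @ 5: {1,2,3,4,5,6,7,8,9,10,11,12}  ✓accept
'b' @ 6: {1,2,4,7,9,11,13,14}  ✓accept
'c' @ 7: {1,2,3,4,5,6,7,8,9,10,12,15}  ✓accept
final: {1,2,3,4,5,6,7,8,9,10,12,15}; accept 1 in set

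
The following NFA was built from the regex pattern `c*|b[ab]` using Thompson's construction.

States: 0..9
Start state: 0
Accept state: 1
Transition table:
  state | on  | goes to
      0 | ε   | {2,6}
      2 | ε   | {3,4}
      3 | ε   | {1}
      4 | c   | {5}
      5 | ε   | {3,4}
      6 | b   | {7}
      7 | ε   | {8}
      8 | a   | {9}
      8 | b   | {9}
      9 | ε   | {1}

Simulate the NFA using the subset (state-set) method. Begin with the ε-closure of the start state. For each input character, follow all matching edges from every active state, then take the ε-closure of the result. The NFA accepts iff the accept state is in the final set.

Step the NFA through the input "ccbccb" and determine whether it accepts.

initial (ε-close {0}): {0,1,2,3,4,6}
'c' @ 1: {1,3,4,5}  ✓accept
'c' @ 2: {1,3,4,5}  ✓accept
'b' @ 3: {}  — state set empty
rest 'ccb' ignored (set empty)
final: {}; accept 1 not in set

Answer: REJECT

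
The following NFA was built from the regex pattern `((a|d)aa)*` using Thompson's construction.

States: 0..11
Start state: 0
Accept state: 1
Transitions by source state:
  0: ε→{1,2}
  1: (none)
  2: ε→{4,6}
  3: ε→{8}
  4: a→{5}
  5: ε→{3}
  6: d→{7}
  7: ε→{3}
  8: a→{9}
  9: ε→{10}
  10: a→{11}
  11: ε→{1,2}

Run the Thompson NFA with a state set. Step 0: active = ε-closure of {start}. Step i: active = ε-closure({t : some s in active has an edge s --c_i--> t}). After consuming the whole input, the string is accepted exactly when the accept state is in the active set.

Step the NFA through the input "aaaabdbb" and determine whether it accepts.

Answer: REJECT

Trace:
S₀ = ε-closure({0}) = {0,1,2,4,6}
'a' @ 1: {3,5,8}
'a' @ 2: {9,10}
'a' @ 3: {1,2,4,6,11}  ✓accept
'a' @ 4: {3,5,8}
'b' @ 5: {}  — state set empty
rest 'dbb' ignored (set empty)
after full input: {}  (accept=1 not in)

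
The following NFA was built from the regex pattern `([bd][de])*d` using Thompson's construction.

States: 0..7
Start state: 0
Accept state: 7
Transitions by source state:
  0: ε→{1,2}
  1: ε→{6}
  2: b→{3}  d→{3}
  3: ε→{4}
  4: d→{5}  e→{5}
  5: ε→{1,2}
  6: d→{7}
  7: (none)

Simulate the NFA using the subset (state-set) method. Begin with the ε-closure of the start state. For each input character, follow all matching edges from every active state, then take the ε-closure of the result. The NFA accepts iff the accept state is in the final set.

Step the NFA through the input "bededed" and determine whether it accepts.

initial (ε-close {0}): {0,1,2,6}
'b' @ 1: {3,4}
'e' @ 2: {1,2,5,6}
'd' @ 3: {3,4,7}  ✓accept
'e' @ 4: {1,2,5,6}
'd' @ 5: {3,4,7}  ✓accept
'e' @ 6: {1,2,5,6}
'd' @ 7: {3,4,7}  ✓accept
end set {3,4,7} — state 7 in

Answer: ACCEPT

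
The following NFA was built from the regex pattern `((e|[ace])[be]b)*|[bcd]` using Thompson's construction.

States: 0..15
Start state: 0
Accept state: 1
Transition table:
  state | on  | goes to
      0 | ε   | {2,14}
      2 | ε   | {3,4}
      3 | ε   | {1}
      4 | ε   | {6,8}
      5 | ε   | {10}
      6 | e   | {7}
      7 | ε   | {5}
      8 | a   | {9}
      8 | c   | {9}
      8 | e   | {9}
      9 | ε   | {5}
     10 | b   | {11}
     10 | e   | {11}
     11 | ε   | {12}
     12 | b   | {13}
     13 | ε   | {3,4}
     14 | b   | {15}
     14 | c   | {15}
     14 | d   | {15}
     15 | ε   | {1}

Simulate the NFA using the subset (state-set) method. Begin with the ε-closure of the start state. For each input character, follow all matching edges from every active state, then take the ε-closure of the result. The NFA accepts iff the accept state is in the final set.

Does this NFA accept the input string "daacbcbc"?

Answer: REJECT

Derivation:
initial (ε-close {0}): {0,1,2,3,4,6,8,14}
'd' @ 1: {1,15}  [accepting]
'a' @ 2: {}  — state set empty
rest 'acbcbc' ignored (set empty)
final: {}; accept 1 not in set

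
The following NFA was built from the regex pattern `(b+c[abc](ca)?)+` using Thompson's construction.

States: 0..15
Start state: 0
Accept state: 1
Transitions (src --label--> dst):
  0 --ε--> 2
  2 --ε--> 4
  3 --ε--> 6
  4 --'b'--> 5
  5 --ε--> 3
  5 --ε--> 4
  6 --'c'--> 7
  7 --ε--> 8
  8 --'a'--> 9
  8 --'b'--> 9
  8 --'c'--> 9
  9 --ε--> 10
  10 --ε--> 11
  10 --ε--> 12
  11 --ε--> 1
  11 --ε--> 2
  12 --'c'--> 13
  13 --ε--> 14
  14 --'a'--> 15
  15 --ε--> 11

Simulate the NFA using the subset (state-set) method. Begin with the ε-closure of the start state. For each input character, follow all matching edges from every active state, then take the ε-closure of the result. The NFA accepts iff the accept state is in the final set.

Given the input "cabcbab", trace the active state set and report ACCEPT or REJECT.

initial (ε-close {0}): {0,2,4}
'c' @ 1: {}  — state set empty
rest 'abcbab' ignored (set empty)
final: {}; accept 1 not in set

Answer: REJECT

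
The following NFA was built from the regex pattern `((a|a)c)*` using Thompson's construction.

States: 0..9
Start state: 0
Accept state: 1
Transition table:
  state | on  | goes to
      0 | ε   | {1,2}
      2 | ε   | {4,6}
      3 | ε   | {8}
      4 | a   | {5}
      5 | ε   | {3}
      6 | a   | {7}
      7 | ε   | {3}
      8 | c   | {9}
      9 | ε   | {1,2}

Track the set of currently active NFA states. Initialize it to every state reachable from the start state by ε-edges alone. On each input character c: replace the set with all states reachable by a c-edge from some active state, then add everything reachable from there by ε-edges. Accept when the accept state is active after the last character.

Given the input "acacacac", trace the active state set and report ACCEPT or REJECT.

start: ε-closure({0}) = {0,1,2,4,6}
'a' @ 1: {3,5,7,8}
'c' @ 2: {1,2,4,6,9}  ✓accept
'a' @ 3: {3,5,7,8}
'c' @ 4: {1,2,4,6,9}  ✓accept
'a' @ 5: {3,5,7,8}
'c' @ 6: {1,2,4,6,9}  ✓accept
'a' @ 7: {3,5,7,8}
'c' @ 8: {1,2,4,6,9}  ✓accept
after full input: {1,2,4,6,9}  (accept=1 in)

Answer: ACCEPT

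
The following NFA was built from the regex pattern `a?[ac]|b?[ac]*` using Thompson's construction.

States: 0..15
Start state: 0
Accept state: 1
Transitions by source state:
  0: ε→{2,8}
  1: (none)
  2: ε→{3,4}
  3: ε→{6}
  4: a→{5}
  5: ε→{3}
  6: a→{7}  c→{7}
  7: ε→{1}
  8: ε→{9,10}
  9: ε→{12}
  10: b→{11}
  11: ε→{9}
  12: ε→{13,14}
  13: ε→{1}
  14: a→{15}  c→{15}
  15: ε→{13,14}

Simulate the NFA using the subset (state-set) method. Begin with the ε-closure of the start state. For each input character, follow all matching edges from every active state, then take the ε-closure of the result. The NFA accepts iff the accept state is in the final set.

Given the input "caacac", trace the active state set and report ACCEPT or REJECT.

S₀ = ε-closure({0}) = {0,1,2,3,4,6,8,9,10,12,13,14}
'c' @ 1: {1,7,13,14,15}  ✓accept
'a' @ 2: {1,13,14,15}  ✓accept
'a' @ 3: {1,13,14,15}  ✓accept
'c' @ 4: {1,13,14,15}  ✓accept
'a' @ 5: {1,13,14,15}  ✓accept
'c' @ 6: {1,13,14,15}  ✓accept
end set {1,13,14,15} — state 1 in

Answer: ACCEPT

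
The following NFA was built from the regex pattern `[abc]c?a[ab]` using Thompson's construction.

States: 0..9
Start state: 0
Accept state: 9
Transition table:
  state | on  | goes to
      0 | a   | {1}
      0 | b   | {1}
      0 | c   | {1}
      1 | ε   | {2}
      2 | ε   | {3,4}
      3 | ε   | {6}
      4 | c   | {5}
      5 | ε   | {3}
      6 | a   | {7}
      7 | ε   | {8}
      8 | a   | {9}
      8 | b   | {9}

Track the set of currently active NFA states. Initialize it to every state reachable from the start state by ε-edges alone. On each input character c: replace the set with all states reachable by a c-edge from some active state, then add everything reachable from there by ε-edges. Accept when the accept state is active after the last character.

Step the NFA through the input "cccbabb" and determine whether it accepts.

Answer: REJECT

Steps:
S₀ = ε-closure({0}) = {0}
'c' @ 1: {1,2,3,4,6}
'c' @ 2: {3,5,6}
'c' @ 3: {}  — no active states
rest 'babb' ignored (set empty)
end set {} — state 9 not in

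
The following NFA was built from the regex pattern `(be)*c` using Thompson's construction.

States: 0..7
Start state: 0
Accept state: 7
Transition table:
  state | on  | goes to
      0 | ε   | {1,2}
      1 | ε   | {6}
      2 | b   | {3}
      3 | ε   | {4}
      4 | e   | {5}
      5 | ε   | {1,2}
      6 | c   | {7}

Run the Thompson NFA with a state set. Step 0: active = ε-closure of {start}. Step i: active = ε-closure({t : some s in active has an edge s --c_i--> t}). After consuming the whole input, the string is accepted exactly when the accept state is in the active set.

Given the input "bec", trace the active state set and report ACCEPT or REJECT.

initial (ε-close {0}): {0,1,2,6}
'b' @ 1: {3,4}
'e' @ 2: {1,2,5,6}
'c' @ 3: {7}  [accepting]
after full input: {7}  (accept=7 in)

Answer: ACCEPT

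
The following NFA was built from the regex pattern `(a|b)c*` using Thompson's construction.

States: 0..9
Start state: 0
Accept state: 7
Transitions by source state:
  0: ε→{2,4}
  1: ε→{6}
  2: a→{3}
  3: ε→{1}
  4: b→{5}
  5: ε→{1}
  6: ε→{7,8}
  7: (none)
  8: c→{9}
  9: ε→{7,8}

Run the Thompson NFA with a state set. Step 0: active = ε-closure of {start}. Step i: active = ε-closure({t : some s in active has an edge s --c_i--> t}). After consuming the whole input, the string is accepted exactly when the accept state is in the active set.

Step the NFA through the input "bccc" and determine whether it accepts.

initial (ε-close {0}): {0,2,4}
'b' @ 1: {1,5,6,7,8}  (accept∈set)
'c' @ 2: {7,8,9}  (accept∈set)
'c' @ 3: {7,8,9}  (accept∈set)
'c' @ 4: {7,8,9}  (accept∈set)
end set {7,8,9} — state 7 in

Answer: ACCEPT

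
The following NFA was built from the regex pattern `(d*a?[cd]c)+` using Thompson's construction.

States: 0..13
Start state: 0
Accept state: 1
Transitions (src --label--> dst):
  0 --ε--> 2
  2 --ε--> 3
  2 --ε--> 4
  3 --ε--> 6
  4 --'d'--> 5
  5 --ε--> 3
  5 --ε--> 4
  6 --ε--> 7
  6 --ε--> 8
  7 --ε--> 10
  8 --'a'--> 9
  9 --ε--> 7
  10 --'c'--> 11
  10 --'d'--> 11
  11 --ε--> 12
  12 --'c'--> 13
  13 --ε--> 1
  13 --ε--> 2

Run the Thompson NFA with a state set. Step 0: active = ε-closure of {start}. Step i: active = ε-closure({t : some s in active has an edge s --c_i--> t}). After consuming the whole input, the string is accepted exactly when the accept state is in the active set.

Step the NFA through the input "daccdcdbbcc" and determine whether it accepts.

start: ε-closure({0}) = {0,2,3,4,6,7,8,10}
'd' @ 1: {3,4,5,6,7,8,10,11,12}
'a' @ 2: {7,9,10}
'c' @ 3: {11,12}
'c' @ 4: {1,2,3,4,6,7,8,10,13}  ✓accept
'd' @ 5: {3,4,5,6,7,8,10,11,12}
'c' @ 6: {1,2,3,4,6,7,8,10,11,12,13}  ✓accept
'd' @ 7: {3,4,5,6,7,8,10,11,12}
'b' @ 8: {}  — dead — no transitions
rest 'bcc' ignored (set empty)
after full input: {}  (accept=1 not in)

Answer: REJECT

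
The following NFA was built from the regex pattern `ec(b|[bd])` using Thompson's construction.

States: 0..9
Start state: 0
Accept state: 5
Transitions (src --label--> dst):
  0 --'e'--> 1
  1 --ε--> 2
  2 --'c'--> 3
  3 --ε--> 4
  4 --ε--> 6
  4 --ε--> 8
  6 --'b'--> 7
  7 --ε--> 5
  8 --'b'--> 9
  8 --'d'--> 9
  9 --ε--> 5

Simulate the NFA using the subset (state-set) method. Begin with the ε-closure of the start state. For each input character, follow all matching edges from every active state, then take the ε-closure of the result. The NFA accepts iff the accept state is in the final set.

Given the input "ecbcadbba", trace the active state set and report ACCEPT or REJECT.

Answer: REJECT

Derivation:
S₀ = ε-closure({0}) = {0}
'e' @ 1: {1,2}
'c' @ 2: {3,4,6,8}
'b' @ 3: {5,7,9}  ✓accept
'c' @ 4: {}  — no active states
rest 'adbba' ignored (set empty)
after full input: {}  (accept=5 not in)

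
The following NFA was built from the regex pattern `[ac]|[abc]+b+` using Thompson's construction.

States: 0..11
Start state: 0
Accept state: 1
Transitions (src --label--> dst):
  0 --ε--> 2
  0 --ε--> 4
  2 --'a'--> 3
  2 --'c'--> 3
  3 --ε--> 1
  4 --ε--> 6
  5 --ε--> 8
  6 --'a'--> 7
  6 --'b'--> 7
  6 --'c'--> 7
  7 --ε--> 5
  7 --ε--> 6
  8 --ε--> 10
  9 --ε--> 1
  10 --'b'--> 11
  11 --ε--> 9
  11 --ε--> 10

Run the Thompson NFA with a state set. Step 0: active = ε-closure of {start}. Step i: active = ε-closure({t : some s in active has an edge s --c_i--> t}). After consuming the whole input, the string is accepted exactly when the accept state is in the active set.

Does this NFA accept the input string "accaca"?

initial (ε-close {0}): {0,2,4,6}
'a' @ 1: {1,3,5,6,7,8,10}  (accept∈set)
'c' @ 2: {5,6,7,8,10}
'c' @ 3: {5,6,7,8,10}
'a' @ 4: {5,6,7,8,10}
'c' @ 5: {5,6,7,8,10}
'a' @ 6: {5,6,7,8,10}
final: {5,6,7,8,10}; accept 1 not in set

Answer: REJECT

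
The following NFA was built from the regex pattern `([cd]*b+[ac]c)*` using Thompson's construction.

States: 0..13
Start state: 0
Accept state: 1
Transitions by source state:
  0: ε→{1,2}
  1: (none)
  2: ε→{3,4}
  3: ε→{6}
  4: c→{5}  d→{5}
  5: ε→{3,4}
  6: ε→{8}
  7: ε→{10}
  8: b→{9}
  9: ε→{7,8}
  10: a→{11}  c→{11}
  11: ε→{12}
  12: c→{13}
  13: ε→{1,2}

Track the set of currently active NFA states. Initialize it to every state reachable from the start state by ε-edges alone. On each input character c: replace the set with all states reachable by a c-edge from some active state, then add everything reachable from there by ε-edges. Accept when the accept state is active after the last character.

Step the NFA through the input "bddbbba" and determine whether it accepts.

Answer: REJECT

Derivation:
start: ε-closure({0}) = {0,1,2,3,4,6,8}
'b' @ 1: {7,8,9,10}
'd' @ 2: {}  — no active states
rest 'dbbba' ignored (set empty)
after full input: {}  (accept=1 not in)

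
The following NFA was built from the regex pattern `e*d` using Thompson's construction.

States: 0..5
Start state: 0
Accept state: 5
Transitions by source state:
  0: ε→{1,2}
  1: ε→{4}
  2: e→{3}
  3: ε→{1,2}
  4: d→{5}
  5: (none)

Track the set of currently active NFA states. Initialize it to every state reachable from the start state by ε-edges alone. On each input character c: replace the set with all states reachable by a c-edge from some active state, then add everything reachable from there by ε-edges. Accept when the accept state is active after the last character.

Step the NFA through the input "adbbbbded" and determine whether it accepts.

Answer: REJECT

Trace:
start: ε-closure({0}) = {0,1,2,4}
'a' @ 1: {}  — no active states
rest 'dbbbbded' ignored (set empty)
final: {}; accept 5 not in set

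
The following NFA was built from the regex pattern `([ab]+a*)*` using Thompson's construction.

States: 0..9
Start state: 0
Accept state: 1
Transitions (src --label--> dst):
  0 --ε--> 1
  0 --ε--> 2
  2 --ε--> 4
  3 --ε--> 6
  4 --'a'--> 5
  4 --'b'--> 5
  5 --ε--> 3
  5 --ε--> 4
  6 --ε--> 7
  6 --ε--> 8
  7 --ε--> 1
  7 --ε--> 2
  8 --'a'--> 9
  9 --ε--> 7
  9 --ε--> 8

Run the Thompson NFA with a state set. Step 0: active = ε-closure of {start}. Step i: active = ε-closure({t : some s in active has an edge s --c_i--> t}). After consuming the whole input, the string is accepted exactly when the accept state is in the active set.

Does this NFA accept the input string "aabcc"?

Answer: REJECT

Derivation:
start: ε-closure({0}) = {0,1,2,4}
'a' @ 1: {1,2,3,4,5,6,7,8}  ✓accept
'a' @ 2: {1,2,3,4,5,6,7,8,9}  ✓accept
'b' @ 3: {1,2,3,4,5,6,7,8}  ✓accept
'c' @ 4: {}  — no active states
rest 'c' ignored (set empty)
after full input: {}  (accept=1 not in)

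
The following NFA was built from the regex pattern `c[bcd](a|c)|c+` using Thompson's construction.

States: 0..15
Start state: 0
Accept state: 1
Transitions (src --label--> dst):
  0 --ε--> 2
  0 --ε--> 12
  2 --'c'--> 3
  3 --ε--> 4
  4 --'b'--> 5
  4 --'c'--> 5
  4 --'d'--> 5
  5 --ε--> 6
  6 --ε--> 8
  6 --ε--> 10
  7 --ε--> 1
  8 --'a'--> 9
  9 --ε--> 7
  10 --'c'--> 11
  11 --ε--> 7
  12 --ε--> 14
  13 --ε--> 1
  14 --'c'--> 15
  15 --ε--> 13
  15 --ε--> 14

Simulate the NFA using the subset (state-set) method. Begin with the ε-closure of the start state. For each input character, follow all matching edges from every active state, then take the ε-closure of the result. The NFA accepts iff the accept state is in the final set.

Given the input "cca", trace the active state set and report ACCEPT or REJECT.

Answer: ACCEPT

Trace:
initial (ε-close {0}): {0,2,12,14}
'c' @ 1: {1,3,4,13,14,15}  ✓accept
'c' @ 2: {1,5,6,8,10,13,14,15}  ✓accept
'a' @ 3: {1,7,9}  ✓accept
after full input: {1,7,9}  (accept=1 in)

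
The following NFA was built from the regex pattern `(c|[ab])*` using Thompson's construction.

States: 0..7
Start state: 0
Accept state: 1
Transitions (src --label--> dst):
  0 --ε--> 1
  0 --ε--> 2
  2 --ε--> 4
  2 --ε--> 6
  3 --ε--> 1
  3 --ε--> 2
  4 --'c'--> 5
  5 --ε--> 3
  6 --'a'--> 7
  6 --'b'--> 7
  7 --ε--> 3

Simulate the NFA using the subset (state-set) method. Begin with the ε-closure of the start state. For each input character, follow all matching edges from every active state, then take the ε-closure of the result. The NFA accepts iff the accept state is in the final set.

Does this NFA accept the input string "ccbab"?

start: ε-closure({0}) = {0,1,2,4,6}
'c' @ 1: {1,2,3,4,5,6}  ✓accept
'c' @ 2: {1,2,3,4,5,6}  ✓accept
'b' @ 3: {1,2,3,4,6,7}  ✓accept
'a' @ 4: {1,2,3,4,6,7}  ✓accept
'b' @ 5: {1,2,3,4,6,7}  ✓accept
final: {1,2,3,4,6,7}; accept 1 in set

Answer: ACCEPT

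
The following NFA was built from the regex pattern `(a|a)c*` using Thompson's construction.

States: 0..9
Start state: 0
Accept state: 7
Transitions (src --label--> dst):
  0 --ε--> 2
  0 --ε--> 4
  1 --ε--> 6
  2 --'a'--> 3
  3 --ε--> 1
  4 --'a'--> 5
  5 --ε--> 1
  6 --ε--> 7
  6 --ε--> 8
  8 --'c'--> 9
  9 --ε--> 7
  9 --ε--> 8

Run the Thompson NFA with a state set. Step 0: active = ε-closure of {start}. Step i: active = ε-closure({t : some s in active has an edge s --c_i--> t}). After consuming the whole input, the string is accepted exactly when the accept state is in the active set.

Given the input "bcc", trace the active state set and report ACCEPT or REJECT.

Answer: REJECT

Trace:
initial (ε-close {0}): {0,2,4}
'b' @ 1: {}  — state set empty
rest 'cc' ignored (set empty)
final: {}; accept 7 not in set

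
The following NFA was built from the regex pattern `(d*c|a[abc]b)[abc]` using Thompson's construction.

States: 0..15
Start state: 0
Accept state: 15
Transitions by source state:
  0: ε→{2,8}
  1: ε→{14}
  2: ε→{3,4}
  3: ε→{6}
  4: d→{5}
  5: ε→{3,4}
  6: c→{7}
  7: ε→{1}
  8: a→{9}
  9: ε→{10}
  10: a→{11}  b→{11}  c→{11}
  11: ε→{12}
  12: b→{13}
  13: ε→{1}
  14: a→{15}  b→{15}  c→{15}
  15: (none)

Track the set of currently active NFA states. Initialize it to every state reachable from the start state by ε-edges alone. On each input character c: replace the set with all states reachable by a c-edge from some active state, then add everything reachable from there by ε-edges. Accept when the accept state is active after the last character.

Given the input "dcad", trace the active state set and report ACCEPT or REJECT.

Answer: REJECT

Trace:
start: ε-closure({0}) = {0,2,3,4,6,8}
'd' @ 1: {3,4,5,6}
'c' @ 2: {1,7,14}
'a' @ 3: {15}  ✓accept
'd' @ 4: {}  — dead — no transitions
end set {} — state 15 not in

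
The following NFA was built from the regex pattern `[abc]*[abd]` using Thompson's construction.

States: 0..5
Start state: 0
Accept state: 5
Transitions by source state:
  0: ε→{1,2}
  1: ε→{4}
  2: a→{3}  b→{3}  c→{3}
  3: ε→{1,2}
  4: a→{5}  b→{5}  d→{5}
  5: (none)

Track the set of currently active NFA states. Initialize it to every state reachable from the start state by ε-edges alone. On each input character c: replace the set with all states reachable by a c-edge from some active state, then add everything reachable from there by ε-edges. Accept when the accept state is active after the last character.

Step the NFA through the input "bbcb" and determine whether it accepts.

Answer: ACCEPT

Trace:
S₀ = ε-closure({0}) = {0,1,2,4}
'b' @ 1: {1,2,3,4,5}  [accepting]
'b' @ 2: {1,2,3,4,5}  [accepting]
'c' @ 3: {1,2,3,4}
'b' @ 4: {1,2,3,4,5}  [accepting]
final: {1,2,3,4,5}; accept 5 in set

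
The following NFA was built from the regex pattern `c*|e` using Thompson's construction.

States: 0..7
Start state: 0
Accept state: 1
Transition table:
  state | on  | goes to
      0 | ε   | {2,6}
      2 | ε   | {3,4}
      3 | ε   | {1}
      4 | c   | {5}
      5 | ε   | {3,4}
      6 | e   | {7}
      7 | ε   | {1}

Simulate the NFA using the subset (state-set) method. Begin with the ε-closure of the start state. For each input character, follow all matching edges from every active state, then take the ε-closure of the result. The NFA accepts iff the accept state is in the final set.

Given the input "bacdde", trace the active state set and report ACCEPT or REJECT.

initial (ε-close {0}): {0,1,2,3,4,6}
'b' @ 1: {}  — dead — no transitions
rest 'acdde' ignored (set empty)
final: {}; accept 1 not in set

Answer: REJECT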